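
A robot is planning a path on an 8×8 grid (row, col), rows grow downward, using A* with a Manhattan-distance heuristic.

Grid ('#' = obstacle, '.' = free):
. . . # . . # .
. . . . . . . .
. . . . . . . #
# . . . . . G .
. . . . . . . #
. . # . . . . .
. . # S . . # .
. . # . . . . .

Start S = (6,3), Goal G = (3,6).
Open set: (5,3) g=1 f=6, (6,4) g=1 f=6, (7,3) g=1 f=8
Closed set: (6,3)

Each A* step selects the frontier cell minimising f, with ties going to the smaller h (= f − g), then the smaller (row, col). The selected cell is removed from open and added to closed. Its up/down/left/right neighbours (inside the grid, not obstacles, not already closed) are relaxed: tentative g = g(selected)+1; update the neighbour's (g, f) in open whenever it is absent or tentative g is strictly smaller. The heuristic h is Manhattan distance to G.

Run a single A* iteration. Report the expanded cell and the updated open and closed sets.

step 1: expand (5,3) (f=6, h=5) → closed; open now [(4,3) g=2 f=6, (5,4) g=2 f=6, (6,4) g=1 f=6, (7,3) g=1 f=8]

expanded=(5,3); open=[(4,3) g=2 f=6, (5,4) g=2 f=6, (6,4) g=1 f=6, (7,3) g=1 f=8]; closed=[(5,3), (6,3)]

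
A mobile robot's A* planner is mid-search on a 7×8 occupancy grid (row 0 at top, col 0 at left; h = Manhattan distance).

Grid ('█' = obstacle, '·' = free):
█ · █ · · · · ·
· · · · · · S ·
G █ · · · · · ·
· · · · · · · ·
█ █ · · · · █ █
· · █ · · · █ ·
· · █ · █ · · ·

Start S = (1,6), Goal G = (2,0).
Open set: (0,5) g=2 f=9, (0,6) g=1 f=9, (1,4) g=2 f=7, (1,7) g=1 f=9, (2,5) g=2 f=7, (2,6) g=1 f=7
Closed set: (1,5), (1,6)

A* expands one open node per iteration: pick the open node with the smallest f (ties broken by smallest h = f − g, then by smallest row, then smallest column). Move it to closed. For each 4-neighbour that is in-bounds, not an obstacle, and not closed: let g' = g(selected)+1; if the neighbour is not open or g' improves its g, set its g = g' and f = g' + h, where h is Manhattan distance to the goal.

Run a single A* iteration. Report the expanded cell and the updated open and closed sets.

expanded=(1,4); open=[(0,4) g=3 f=9, (0,5) g=2 f=9, (0,6) g=1 f=9, (1,3) g=3 f=7, (1,7) g=1 f=9, (2,4) g=3 f=7, (2,5) g=2 f=7, (2,6) g=1 f=7]; closed=[(1,4), (1,5), (1,6)]

step 1: expand (1,4) (f=7, h=5) → closed; open now [(0,4) g=3 f=9, (0,5) g=2 f=9, (0,6) g=1 f=9, (1,3) g=3 f=7, (1,7) g=1 f=9, (2,4) g=3 f=7, (2,5) g=2 f=7, (2,6) g=1 f=7]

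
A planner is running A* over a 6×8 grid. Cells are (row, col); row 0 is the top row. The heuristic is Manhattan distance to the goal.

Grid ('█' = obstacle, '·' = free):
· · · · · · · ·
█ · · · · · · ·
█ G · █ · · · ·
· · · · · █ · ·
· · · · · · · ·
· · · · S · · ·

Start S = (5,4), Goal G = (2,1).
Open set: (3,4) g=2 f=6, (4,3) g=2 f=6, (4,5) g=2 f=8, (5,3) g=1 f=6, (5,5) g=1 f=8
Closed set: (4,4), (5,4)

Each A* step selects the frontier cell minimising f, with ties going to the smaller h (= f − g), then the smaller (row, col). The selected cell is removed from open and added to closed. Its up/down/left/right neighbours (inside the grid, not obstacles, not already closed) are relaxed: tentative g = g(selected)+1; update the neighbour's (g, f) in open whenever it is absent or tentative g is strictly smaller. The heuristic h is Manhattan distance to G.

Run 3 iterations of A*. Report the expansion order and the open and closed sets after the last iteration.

order=[(3,4) → (2,4) → (3,3)]; open=[(1,4) g=4 f=8, (2,5) g=4 f=8, (3,2) g=4 f=6, (4,3) g=2 f=6, (4,5) g=2 f=8, (5,3) g=1 f=6, (5,5) g=1 f=8]; closed=[(2,4), (3,3), (3,4), (4,4), (5,4)]

step 1: expand (3,4) (f=6, h=4) → closed; open now [(2,4) g=3 f=6, (3,3) g=3 f=6, (4,3) g=2 f=6, (4,5) g=2 f=8, (5,3) g=1 f=6, (5,5) g=1 f=8]
step 2: expand (2,4) (f=6, h=3) → closed; open now [(1,4) g=4 f=8, (2,5) g=4 f=8, (3,3) g=3 f=6, (4,3) g=2 f=6, (4,5) g=2 f=8, (5,3) g=1 f=6, (5,5) g=1 f=8]
step 3: expand (3,3) (f=6, h=3) → closed; open now [(1,4) g=4 f=8, (2,5) g=4 f=8, (3,2) g=4 f=6, (4,3) g=2 f=6, (4,5) g=2 f=8, (5,3) g=1 f=6, (5,5) g=1 f=8]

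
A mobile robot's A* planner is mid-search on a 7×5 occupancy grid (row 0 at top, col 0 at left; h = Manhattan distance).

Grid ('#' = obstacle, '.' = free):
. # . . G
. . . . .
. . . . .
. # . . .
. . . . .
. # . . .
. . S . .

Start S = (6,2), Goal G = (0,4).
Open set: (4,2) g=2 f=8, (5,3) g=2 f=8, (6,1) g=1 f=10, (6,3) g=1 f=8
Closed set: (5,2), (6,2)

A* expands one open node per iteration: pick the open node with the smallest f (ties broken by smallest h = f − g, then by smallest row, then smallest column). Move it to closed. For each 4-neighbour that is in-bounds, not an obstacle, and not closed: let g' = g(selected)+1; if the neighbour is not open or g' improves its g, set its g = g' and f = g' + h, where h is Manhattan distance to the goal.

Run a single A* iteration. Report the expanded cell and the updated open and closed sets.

step 1: expand (4,2) (f=8, h=6) → closed; open now [(3,2) g=3 f=8, (4,1) g=3 f=10, (4,3) g=3 f=8, (5,3) g=2 f=8, (6,1) g=1 f=10, (6,3) g=1 f=8]

expanded=(4,2); open=[(3,2) g=3 f=8, (4,1) g=3 f=10, (4,3) g=3 f=8, (5,3) g=2 f=8, (6,1) g=1 f=10, (6,3) g=1 f=8]; closed=[(4,2), (5,2), (6,2)]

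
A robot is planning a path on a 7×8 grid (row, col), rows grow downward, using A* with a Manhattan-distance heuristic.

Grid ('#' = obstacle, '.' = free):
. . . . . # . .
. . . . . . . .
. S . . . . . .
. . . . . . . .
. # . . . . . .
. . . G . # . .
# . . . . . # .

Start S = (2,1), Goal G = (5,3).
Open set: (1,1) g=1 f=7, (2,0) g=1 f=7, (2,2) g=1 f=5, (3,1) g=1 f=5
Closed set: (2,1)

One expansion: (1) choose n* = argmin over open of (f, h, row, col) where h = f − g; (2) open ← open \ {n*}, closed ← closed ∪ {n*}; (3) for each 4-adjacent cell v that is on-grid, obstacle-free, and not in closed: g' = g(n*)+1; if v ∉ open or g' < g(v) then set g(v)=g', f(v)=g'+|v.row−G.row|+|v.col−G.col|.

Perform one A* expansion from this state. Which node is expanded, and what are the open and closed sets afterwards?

step 1: expand (2,2) (f=5, h=4) → closed; open now [(1,1) g=1 f=7, (1,2) g=2 f=7, (2,0) g=1 f=7, (2,3) g=2 f=5, (3,1) g=1 f=5, (3,2) g=2 f=5]

expanded=(2,2); open=[(1,1) g=1 f=7, (1,2) g=2 f=7, (2,0) g=1 f=7, (2,3) g=2 f=5, (3,1) g=1 f=5, (3,2) g=2 f=5]; closed=[(2,1), (2,2)]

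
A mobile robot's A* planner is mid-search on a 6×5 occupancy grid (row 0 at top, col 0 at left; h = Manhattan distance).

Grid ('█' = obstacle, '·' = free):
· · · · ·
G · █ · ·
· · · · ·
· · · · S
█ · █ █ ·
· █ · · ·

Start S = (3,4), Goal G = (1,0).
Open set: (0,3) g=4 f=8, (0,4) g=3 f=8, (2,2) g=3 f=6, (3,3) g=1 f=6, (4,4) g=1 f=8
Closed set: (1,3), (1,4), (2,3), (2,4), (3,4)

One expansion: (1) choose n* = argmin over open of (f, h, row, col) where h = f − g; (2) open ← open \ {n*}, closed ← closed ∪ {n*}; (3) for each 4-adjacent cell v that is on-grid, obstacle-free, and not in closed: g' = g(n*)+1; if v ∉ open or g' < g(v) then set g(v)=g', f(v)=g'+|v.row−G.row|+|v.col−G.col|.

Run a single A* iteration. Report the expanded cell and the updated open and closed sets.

step 1: expand (2,2) (f=6, h=3) → closed; open now [(0,3) g=4 f=8, (0,4) g=3 f=8, (2,1) g=4 f=6, (3,2) g=4 f=8, (3,3) g=1 f=6, (4,4) g=1 f=8]

expanded=(2,2); open=[(0,3) g=4 f=8, (0,4) g=3 f=8, (2,1) g=4 f=6, (3,2) g=4 f=8, (3,3) g=1 f=6, (4,4) g=1 f=8]; closed=[(1,3), (1,4), (2,2), (2,3), (2,4), (3,4)]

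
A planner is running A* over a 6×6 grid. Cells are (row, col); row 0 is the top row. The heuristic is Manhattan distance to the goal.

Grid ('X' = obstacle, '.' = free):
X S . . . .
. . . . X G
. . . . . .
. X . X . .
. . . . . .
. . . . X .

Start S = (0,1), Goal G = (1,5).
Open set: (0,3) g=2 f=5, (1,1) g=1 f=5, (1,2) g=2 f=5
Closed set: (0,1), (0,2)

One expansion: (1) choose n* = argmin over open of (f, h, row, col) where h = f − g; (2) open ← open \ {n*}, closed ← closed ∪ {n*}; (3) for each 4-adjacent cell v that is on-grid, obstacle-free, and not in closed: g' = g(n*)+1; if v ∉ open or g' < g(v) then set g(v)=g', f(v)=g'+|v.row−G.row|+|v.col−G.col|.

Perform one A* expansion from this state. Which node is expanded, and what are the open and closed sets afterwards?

step 1: expand (0,3) (f=5, h=3) → closed; open now [(0,4) g=3 f=5, (1,1) g=1 f=5, (1,2) g=2 f=5, (1,3) g=3 f=5]

expanded=(0,3); open=[(0,4) g=3 f=5, (1,1) g=1 f=5, (1,2) g=2 f=5, (1,3) g=3 f=5]; closed=[(0,1), (0,2), (0,3)]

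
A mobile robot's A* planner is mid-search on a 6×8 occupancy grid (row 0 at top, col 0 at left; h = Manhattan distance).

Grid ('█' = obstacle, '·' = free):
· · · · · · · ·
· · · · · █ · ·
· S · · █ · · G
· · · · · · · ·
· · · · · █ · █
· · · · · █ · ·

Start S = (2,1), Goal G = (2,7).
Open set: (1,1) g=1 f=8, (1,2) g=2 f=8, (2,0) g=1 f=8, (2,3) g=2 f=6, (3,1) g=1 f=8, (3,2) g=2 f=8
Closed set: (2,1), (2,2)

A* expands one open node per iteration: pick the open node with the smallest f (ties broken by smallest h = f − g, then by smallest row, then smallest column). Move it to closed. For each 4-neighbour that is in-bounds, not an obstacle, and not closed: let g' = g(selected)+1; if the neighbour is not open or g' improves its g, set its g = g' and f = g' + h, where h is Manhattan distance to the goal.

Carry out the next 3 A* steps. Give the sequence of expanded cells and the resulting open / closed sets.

order=[(2,3) → (1,3) → (1,4)]; open=[(0,3) g=4 f=10, (0,4) g=5 f=10, (1,1) g=1 f=8, (1,2) g=2 f=8, (2,0) g=1 f=8, (3,1) g=1 f=8, (3,2) g=2 f=8, (3,3) g=3 f=8]; closed=[(1,3), (1,4), (2,1), (2,2), (2,3)]

step 1: expand (2,3) (f=6, h=4) → closed; open now [(1,1) g=1 f=8, (1,2) g=2 f=8, (1,3) g=3 f=8, (2,0) g=1 f=8, (3,1) g=1 f=8, (3,2) g=2 f=8, (3,3) g=3 f=8]
step 2: expand (1,3) (f=8, h=5) → closed; open now [(0,3) g=4 f=10, (1,1) g=1 f=8, (1,2) g=2 f=8, (1,4) g=4 f=8, (2,0) g=1 f=8, (3,1) g=1 f=8, (3,2) g=2 f=8, (3,3) g=3 f=8]
step 3: expand (1,4) (f=8, h=4) → closed; open now [(0,3) g=4 f=10, (0,4) g=5 f=10, (1,1) g=1 f=8, (1,2) g=2 f=8, (2,0) g=1 f=8, (3,1) g=1 f=8, (3,2) g=2 f=8, (3,3) g=3 f=8]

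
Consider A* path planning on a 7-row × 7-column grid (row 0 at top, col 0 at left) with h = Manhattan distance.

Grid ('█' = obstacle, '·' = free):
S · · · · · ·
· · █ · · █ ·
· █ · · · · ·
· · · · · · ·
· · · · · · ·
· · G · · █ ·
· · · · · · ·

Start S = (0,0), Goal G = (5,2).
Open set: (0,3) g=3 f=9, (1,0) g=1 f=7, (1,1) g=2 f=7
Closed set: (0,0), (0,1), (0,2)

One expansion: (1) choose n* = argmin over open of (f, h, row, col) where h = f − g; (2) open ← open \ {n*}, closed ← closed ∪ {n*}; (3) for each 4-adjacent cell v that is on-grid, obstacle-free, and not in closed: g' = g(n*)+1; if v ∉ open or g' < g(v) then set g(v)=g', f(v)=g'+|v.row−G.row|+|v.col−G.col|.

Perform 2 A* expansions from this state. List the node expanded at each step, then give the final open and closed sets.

step 1: expand (1,1) (f=7, h=5) → closed; open now [(0,3) g=3 f=9, (1,0) g=1 f=7]
step 2: expand (1,0) (f=7, h=6) → closed; open now [(0,3) g=3 f=9, (2,0) g=2 f=7]

order=[(1,1) → (1,0)]; open=[(0,3) g=3 f=9, (2,0) g=2 f=7]; closed=[(0,0), (0,1), (0,2), (1,0), (1,1)]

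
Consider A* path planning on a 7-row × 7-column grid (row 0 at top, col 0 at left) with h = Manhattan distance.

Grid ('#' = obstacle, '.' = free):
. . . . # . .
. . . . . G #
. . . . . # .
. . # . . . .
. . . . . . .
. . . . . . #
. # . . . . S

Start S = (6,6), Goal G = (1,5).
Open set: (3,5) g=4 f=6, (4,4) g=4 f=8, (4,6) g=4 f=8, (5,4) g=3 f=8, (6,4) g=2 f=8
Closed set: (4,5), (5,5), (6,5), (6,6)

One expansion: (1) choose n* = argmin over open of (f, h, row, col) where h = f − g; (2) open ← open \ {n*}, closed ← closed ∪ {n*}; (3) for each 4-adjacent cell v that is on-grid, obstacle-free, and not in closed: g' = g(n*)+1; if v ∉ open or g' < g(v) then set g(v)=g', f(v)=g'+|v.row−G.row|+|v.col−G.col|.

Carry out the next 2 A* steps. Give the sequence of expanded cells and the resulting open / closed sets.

step 1: expand (3,5) (f=6, h=2) → closed; open now [(3,4) g=5 f=8, (3,6) g=5 f=8, (4,4) g=4 f=8, (4,6) g=4 f=8, (5,4) g=3 f=8, (6,4) g=2 f=8]
step 2: expand (3,4) (f=8, h=3) → closed; open now [(2,4) g=6 f=8, (3,3) g=6 f=10, (3,6) g=5 f=8, (4,4) g=4 f=8, (4,6) g=4 f=8, (5,4) g=3 f=8, (6,4) g=2 f=8]

order=[(3,5) → (3,4)]; open=[(2,4) g=6 f=8, (3,3) g=6 f=10, (3,6) g=5 f=8, (4,4) g=4 f=8, (4,6) g=4 f=8, (5,4) g=3 f=8, (6,4) g=2 f=8]; closed=[(3,4), (3,5), (4,5), (5,5), (6,5), (6,6)]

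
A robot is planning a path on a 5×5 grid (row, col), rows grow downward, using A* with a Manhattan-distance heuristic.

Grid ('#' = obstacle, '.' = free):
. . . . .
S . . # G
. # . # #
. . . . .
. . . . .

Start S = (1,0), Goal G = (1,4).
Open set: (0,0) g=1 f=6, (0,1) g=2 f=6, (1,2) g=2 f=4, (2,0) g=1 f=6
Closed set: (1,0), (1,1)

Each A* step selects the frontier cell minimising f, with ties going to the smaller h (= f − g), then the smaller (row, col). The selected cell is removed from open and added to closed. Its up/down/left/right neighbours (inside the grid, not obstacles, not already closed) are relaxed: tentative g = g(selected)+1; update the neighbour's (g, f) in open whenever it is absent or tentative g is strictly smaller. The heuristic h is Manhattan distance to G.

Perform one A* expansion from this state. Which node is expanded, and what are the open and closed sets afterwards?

step 1: expand (1,2) (f=4, h=2) → closed; open now [(0,0) g=1 f=6, (0,1) g=2 f=6, (0,2) g=3 f=6, (2,0) g=1 f=6, (2,2) g=3 f=6]

expanded=(1,2); open=[(0,0) g=1 f=6, (0,1) g=2 f=6, (0,2) g=3 f=6, (2,0) g=1 f=6, (2,2) g=3 f=6]; closed=[(1,0), (1,1), (1,2)]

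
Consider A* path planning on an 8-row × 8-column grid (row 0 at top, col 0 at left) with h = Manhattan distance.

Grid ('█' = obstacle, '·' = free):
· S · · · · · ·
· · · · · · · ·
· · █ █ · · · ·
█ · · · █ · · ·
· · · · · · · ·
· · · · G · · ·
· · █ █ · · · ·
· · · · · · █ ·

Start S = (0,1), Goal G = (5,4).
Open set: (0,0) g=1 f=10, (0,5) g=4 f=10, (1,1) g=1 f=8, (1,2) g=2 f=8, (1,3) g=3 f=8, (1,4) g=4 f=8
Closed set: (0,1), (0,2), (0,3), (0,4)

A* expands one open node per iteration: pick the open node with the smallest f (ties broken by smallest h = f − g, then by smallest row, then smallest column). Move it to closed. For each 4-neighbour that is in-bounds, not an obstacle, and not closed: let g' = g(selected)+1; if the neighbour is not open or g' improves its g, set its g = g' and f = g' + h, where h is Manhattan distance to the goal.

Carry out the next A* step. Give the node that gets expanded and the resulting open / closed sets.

expanded=(1,4); open=[(0,0) g=1 f=10, (0,5) g=4 f=10, (1,1) g=1 f=8, (1,2) g=2 f=8, (1,3) g=3 f=8, (1,5) g=5 f=10, (2,4) g=5 f=8]; closed=[(0,1), (0,2), (0,3), (0,4), (1,4)]

step 1: expand (1,4) (f=8, h=4) → closed; open now [(0,0) g=1 f=10, (0,5) g=4 f=10, (1,1) g=1 f=8, (1,2) g=2 f=8, (1,3) g=3 f=8, (1,5) g=5 f=10, (2,4) g=5 f=8]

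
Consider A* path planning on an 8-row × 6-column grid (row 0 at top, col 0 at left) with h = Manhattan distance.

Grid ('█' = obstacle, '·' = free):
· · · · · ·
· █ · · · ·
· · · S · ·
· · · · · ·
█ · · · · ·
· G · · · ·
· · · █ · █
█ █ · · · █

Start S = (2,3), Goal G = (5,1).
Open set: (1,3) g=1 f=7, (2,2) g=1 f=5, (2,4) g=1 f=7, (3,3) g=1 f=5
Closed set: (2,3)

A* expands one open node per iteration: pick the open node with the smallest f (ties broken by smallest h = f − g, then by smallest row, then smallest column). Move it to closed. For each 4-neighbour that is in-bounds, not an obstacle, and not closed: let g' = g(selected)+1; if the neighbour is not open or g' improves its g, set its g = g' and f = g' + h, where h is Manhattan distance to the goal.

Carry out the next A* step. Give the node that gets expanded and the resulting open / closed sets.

step 1: expand (2,2) (f=5, h=4) → closed; open now [(1,2) g=2 f=7, (1,3) g=1 f=7, (2,1) g=2 f=5, (2,4) g=1 f=7, (3,2) g=2 f=5, (3,3) g=1 f=5]

expanded=(2,2); open=[(1,2) g=2 f=7, (1,3) g=1 f=7, (2,1) g=2 f=5, (2,4) g=1 f=7, (3,2) g=2 f=5, (3,3) g=1 f=5]; closed=[(2,2), (2,3)]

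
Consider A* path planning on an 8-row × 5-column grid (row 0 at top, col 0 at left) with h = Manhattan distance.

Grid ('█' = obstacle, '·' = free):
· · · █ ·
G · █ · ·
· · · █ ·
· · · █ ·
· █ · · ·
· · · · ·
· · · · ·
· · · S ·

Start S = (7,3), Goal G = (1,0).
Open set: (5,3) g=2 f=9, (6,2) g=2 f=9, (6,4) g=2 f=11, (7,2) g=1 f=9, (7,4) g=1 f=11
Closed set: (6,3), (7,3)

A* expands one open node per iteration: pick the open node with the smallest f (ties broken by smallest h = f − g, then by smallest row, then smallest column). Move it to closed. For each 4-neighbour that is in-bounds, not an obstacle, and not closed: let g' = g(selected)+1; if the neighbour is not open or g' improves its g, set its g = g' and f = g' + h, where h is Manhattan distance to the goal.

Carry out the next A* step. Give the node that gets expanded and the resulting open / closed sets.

step 1: expand (5,3) (f=9, h=7) → closed; open now [(4,3) g=3 f=9, (5,2) g=3 f=9, (5,4) g=3 f=11, (6,2) g=2 f=9, (6,4) g=2 f=11, (7,2) g=1 f=9, (7,4) g=1 f=11]

expanded=(5,3); open=[(4,3) g=3 f=9, (5,2) g=3 f=9, (5,4) g=3 f=11, (6,2) g=2 f=9, (6,4) g=2 f=11, (7,2) g=1 f=9, (7,4) g=1 f=11]; closed=[(5,3), (6,3), (7,3)]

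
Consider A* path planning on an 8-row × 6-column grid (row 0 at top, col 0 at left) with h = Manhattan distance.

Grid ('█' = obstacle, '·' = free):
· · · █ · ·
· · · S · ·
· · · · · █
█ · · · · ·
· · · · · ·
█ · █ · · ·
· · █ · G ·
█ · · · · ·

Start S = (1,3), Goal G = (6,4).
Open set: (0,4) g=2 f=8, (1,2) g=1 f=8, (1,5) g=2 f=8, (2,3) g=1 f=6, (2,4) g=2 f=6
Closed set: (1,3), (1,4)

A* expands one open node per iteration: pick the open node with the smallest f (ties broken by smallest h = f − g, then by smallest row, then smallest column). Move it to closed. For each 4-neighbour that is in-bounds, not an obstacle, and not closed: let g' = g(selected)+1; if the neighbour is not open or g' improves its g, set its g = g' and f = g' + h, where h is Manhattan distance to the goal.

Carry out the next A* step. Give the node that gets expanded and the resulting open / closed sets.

step 1: expand (2,4) (f=6, h=4) → closed; open now [(0,4) g=2 f=8, (1,2) g=1 f=8, (1,5) g=2 f=8, (2,3) g=1 f=6, (3,4) g=3 f=6]

expanded=(2,4); open=[(0,4) g=2 f=8, (1,2) g=1 f=8, (1,5) g=2 f=8, (2,3) g=1 f=6, (3,4) g=3 f=6]; closed=[(1,3), (1,4), (2,4)]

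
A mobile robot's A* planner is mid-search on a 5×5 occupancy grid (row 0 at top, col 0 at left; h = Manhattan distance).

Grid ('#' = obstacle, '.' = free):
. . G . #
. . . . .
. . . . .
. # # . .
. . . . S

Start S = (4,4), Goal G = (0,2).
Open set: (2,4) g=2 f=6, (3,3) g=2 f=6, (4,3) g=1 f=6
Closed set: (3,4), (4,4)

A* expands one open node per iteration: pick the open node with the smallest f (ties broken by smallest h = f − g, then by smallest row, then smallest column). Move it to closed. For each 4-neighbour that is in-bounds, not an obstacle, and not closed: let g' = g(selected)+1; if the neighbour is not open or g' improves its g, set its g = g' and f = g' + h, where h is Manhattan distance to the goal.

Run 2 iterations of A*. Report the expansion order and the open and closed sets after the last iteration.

step 1: expand (2,4) (f=6, h=4) → closed; open now [(1,4) g=3 f=6, (2,3) g=3 f=6, (3,3) g=2 f=6, (4,3) g=1 f=6]
step 2: expand (1,4) (f=6, h=3) → closed; open now [(1,3) g=4 f=6, (2,3) g=3 f=6, (3,3) g=2 f=6, (4,3) g=1 f=6]

order=[(2,4) → (1,4)]; open=[(1,3) g=4 f=6, (2,3) g=3 f=6, (3,3) g=2 f=6, (4,3) g=1 f=6]; closed=[(1,4), (2,4), (3,4), (4,4)]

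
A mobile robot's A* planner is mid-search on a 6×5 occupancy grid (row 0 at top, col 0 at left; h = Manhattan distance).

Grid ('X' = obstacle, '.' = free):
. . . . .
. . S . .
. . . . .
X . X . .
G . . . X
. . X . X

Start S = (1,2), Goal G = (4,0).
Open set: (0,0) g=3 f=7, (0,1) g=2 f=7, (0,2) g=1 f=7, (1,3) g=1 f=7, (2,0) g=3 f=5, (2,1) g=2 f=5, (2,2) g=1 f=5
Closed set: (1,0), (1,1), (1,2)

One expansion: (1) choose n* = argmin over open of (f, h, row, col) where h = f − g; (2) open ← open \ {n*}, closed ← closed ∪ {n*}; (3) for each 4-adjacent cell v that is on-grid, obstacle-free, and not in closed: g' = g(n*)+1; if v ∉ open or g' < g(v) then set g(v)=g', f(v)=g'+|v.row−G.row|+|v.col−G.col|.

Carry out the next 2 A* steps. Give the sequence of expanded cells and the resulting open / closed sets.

order=[(2,0) → (2,1)]; open=[(0,0) g=3 f=7, (0,1) g=2 f=7, (0,2) g=1 f=7, (1,3) g=1 f=7, (2,2) g=1 f=5, (3,1) g=3 f=5]; closed=[(1,0), (1,1), (1,2), (2,0), (2,1)]

step 1: expand (2,0) (f=5, h=2) → closed; open now [(0,0) g=3 f=7, (0,1) g=2 f=7, (0,2) g=1 f=7, (1,3) g=1 f=7, (2,1) g=2 f=5, (2,2) g=1 f=5]
step 2: expand (2,1) (f=5, h=3) → closed; open now [(0,0) g=3 f=7, (0,1) g=2 f=7, (0,2) g=1 f=7, (1,3) g=1 f=7, (2,2) g=1 f=5, (3,1) g=3 f=5]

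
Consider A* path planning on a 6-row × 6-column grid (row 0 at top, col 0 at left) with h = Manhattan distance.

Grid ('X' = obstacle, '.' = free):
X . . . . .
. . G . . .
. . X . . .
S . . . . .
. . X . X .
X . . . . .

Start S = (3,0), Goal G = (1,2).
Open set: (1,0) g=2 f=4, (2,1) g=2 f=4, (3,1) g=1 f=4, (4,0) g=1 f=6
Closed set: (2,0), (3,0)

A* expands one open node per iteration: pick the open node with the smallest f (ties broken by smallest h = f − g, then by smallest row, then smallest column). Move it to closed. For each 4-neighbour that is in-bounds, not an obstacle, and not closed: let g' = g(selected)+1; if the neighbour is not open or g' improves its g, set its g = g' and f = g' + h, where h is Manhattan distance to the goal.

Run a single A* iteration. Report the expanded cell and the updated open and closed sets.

step 1: expand (1,0) (f=4, h=2) → closed; open now [(1,1) g=3 f=4, (2,1) g=2 f=4, (3,1) g=1 f=4, (4,0) g=1 f=6]

expanded=(1,0); open=[(1,1) g=3 f=4, (2,1) g=2 f=4, (3,1) g=1 f=4, (4,0) g=1 f=6]; closed=[(1,0), (2,0), (3,0)]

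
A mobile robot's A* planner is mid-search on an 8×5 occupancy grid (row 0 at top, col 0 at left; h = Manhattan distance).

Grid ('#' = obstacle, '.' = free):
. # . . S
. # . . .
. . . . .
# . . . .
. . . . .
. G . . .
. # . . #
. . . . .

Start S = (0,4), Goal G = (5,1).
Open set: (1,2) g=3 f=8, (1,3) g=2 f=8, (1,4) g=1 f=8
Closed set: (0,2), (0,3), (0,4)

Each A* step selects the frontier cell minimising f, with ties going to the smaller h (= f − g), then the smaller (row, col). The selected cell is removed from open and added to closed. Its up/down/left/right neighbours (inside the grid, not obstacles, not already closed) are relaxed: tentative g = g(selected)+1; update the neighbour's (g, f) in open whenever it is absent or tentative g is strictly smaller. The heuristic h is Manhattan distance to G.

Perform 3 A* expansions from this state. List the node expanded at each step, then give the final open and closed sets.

order=[(1,2) → (2,2) → (2,1)]; open=[(1,3) g=2 f=8, (1,4) g=1 f=8, (2,0) g=6 f=10, (2,3) g=5 f=10, (3,1) g=6 f=8, (3,2) g=5 f=8]; closed=[(0,2), (0,3), (0,4), (1,2), (2,1), (2,2)]

step 1: expand (1,2) (f=8, h=5) → closed; open now [(1,3) g=2 f=8, (1,4) g=1 f=8, (2,2) g=4 f=8]
step 2: expand (2,2) (f=8, h=4) → closed; open now [(1,3) g=2 f=8, (1,4) g=1 f=8, (2,1) g=5 f=8, (2,3) g=5 f=10, (3,2) g=5 f=8]
step 3: expand (2,1) (f=8, h=3) → closed; open now [(1,3) g=2 f=8, (1,4) g=1 f=8, (2,0) g=6 f=10, (2,3) g=5 f=10, (3,1) g=6 f=8, (3,2) g=5 f=8]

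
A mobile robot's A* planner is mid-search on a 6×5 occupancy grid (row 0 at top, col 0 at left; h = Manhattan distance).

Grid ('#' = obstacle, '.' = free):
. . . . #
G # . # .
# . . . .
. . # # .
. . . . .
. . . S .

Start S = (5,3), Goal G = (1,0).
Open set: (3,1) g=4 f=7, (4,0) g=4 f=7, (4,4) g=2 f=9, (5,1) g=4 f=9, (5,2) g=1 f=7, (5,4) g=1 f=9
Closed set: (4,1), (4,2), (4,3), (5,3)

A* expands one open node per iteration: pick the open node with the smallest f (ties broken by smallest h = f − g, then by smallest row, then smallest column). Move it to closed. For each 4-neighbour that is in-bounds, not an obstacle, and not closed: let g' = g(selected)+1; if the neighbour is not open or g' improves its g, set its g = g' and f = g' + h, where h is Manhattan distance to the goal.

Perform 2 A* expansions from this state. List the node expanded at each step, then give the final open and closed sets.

step 1: expand (3,1) (f=7, h=3) → closed; open now [(2,1) g=5 f=7, (3,0) g=5 f=7, (4,0) g=4 f=7, (4,4) g=2 f=9, (5,1) g=4 f=9, (5,2) g=1 f=7, (5,4) g=1 f=9]
step 2: expand (2,1) (f=7, h=2) → closed; open now [(2,2) g=6 f=9, (3,0) g=5 f=7, (4,0) g=4 f=7, (4,4) g=2 f=9, (5,1) g=4 f=9, (5,2) g=1 f=7, (5,4) g=1 f=9]

order=[(3,1) → (2,1)]; open=[(2,2) g=6 f=9, (3,0) g=5 f=7, (4,0) g=4 f=7, (4,4) g=2 f=9, (5,1) g=4 f=9, (5,2) g=1 f=7, (5,4) g=1 f=9]; closed=[(2,1), (3,1), (4,1), (4,2), (4,3), (5,3)]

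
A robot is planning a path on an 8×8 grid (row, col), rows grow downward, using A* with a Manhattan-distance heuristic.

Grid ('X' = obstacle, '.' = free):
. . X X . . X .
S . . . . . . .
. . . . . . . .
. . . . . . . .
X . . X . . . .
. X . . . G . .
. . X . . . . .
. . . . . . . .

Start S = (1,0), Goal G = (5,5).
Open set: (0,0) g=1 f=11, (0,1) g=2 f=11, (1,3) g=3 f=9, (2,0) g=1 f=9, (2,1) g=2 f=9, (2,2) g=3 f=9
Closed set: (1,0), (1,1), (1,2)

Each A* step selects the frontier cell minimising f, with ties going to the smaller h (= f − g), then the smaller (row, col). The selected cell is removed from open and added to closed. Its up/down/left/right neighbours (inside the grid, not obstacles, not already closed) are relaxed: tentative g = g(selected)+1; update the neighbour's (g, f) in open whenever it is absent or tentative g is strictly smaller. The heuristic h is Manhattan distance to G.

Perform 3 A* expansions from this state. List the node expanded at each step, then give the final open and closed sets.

order=[(1,3) → (1,4) → (1,5)]; open=[(0,0) g=1 f=11, (0,1) g=2 f=11, (0,4) g=5 f=11, (0,5) g=6 f=11, (1,6) g=6 f=11, (2,0) g=1 f=9, (2,1) g=2 f=9, (2,2) g=3 f=9, (2,3) g=4 f=9, (2,4) g=5 f=9, (2,5) g=6 f=9]; closed=[(1,0), (1,1), (1,2), (1,3), (1,4), (1,5)]

step 1: expand (1,3) (f=9, h=6) → closed; open now [(0,0) g=1 f=11, (0,1) g=2 f=11, (1,4) g=4 f=9, (2,0) g=1 f=9, (2,1) g=2 f=9, (2,2) g=3 f=9, (2,3) g=4 f=9]
step 2: expand (1,4) (f=9, h=5) → closed; open now [(0,0) g=1 f=11, (0,1) g=2 f=11, (0,4) g=5 f=11, (1,5) g=5 f=9, (2,0) g=1 f=9, (2,1) g=2 f=9, (2,2) g=3 f=9, (2,3) g=4 f=9, (2,4) g=5 f=9]
step 3: expand (1,5) (f=9, h=4) → closed; open now [(0,0) g=1 f=11, (0,1) g=2 f=11, (0,4) g=5 f=11, (0,5) g=6 f=11, (1,6) g=6 f=11, (2,0) g=1 f=9, (2,1) g=2 f=9, (2,2) g=3 f=9, (2,3) g=4 f=9, (2,4) g=5 f=9, (2,5) g=6 f=9]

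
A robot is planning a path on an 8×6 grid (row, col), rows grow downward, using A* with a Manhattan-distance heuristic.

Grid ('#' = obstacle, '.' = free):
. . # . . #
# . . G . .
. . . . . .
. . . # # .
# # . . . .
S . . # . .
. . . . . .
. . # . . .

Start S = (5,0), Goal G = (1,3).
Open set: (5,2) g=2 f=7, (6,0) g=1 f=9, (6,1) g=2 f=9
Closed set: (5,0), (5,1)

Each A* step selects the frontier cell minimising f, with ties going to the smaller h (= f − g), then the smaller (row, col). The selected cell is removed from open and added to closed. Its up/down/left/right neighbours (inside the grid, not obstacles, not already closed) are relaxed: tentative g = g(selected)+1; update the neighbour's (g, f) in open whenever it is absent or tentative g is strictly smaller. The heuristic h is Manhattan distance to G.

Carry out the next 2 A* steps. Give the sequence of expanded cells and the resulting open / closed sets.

order=[(5,2) → (4,2)]; open=[(3,2) g=4 f=7, (4,3) g=4 f=7, (6,0) g=1 f=9, (6,1) g=2 f=9, (6,2) g=3 f=9]; closed=[(4,2), (5,0), (5,1), (5,2)]

step 1: expand (5,2) (f=7, h=5) → closed; open now [(4,2) g=3 f=7, (6,0) g=1 f=9, (6,1) g=2 f=9, (6,2) g=3 f=9]
step 2: expand (4,2) (f=7, h=4) → closed; open now [(3,2) g=4 f=7, (4,3) g=4 f=7, (6,0) g=1 f=9, (6,1) g=2 f=9, (6,2) g=3 f=9]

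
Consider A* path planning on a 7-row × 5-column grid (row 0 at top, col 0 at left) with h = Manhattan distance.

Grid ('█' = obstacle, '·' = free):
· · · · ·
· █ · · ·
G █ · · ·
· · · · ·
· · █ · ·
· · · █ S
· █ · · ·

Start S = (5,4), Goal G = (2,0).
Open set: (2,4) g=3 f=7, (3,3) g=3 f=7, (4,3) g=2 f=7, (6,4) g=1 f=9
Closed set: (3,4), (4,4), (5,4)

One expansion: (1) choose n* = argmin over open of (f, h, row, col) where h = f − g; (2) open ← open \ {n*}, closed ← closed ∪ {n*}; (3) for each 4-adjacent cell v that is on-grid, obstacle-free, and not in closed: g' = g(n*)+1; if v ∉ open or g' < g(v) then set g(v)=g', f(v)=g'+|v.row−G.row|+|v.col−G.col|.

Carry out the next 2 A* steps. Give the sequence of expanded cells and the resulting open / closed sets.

step 1: expand (2,4) (f=7, h=4) → closed; open now [(1,4) g=4 f=9, (2,3) g=4 f=7, (3,3) g=3 f=7, (4,3) g=2 f=7, (6,4) g=1 f=9]
step 2: expand (2,3) (f=7, h=3) → closed; open now [(1,3) g=5 f=9, (1,4) g=4 f=9, (2,2) g=5 f=7, (3,3) g=3 f=7, (4,3) g=2 f=7, (6,4) g=1 f=9]

order=[(2,4) → (2,3)]; open=[(1,3) g=5 f=9, (1,4) g=4 f=9, (2,2) g=5 f=7, (3,3) g=3 f=7, (4,3) g=2 f=7, (6,4) g=1 f=9]; closed=[(2,3), (2,4), (3,4), (4,4), (5,4)]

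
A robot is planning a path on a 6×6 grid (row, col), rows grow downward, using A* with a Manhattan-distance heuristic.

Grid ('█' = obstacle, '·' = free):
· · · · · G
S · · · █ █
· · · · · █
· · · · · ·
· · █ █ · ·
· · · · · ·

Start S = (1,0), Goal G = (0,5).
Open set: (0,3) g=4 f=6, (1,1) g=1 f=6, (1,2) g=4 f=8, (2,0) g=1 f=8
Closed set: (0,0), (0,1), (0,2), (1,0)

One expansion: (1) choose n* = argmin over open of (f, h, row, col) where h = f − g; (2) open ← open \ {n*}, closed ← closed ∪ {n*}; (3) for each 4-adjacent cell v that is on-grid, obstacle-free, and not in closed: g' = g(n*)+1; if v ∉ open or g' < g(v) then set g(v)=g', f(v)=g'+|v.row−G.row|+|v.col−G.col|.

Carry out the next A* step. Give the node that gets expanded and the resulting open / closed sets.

step 1: expand (0,3) (f=6, h=2) → closed; open now [(0,4) g=5 f=6, (1,1) g=1 f=6, (1,2) g=4 f=8, (1,3) g=5 f=8, (2,0) g=1 f=8]

expanded=(0,3); open=[(0,4) g=5 f=6, (1,1) g=1 f=6, (1,2) g=4 f=8, (1,3) g=5 f=8, (2,0) g=1 f=8]; closed=[(0,0), (0,1), (0,2), (0,3), (1,0)]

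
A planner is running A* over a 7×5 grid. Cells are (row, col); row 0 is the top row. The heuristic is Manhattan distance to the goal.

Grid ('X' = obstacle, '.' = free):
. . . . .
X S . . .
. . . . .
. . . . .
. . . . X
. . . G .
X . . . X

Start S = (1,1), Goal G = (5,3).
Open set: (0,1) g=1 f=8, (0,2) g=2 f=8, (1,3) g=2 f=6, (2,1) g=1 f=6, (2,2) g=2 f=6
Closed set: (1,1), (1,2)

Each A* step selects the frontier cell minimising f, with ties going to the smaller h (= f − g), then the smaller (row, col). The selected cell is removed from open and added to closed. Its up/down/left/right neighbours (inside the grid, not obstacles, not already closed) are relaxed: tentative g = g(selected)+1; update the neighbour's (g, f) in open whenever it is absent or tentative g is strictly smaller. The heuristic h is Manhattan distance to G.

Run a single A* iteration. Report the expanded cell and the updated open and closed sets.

expanded=(1,3); open=[(0,1) g=1 f=8, (0,2) g=2 f=8, (0,3) g=3 f=8, (1,4) g=3 f=8, (2,1) g=1 f=6, (2,2) g=2 f=6, (2,3) g=3 f=6]; closed=[(1,1), (1,2), (1,3)]

step 1: expand (1,3) (f=6, h=4) → closed; open now [(0,1) g=1 f=8, (0,2) g=2 f=8, (0,3) g=3 f=8, (1,4) g=3 f=8, (2,1) g=1 f=6, (2,2) g=2 f=6, (2,3) g=3 f=6]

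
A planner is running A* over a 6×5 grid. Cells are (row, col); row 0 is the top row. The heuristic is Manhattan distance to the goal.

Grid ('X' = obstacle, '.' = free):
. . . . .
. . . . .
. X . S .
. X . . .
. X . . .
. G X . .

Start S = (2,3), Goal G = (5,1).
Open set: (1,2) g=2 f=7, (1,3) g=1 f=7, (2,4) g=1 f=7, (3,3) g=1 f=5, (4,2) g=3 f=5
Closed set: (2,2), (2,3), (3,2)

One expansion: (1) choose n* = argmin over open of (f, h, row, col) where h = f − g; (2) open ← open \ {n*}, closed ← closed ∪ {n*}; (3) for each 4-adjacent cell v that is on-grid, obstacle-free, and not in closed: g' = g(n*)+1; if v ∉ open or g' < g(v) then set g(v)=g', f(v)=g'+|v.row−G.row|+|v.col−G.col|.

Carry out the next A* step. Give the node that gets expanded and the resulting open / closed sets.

expanded=(4,2); open=[(1,2) g=2 f=7, (1,3) g=1 f=7, (2,4) g=1 f=7, (3,3) g=1 f=5, (4,3) g=4 f=7]; closed=[(2,2), (2,3), (3,2), (4,2)]

step 1: expand (4,2) (f=5, h=2) → closed; open now [(1,2) g=2 f=7, (1,3) g=1 f=7, (2,4) g=1 f=7, (3,3) g=1 f=5, (4,3) g=4 f=7]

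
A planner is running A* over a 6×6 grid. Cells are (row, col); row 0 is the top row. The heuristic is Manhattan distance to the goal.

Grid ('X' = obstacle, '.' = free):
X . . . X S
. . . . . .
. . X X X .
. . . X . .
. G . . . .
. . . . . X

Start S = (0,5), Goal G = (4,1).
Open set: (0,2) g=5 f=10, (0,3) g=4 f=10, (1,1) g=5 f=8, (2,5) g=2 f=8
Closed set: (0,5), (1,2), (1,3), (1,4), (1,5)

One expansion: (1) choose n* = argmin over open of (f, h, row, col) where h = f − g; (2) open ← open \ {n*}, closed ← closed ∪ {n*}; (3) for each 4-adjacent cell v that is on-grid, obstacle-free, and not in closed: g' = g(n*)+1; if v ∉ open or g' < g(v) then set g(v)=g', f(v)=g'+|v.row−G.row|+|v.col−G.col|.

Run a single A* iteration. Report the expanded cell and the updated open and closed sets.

expanded=(1,1); open=[(0,1) g=6 f=10, (0,2) g=5 f=10, (0,3) g=4 f=10, (1,0) g=6 f=10, (2,1) g=6 f=8, (2,5) g=2 f=8]; closed=[(0,5), (1,1), (1,2), (1,3), (1,4), (1,5)]

step 1: expand (1,1) (f=8, h=3) → closed; open now [(0,1) g=6 f=10, (0,2) g=5 f=10, (0,3) g=4 f=10, (1,0) g=6 f=10, (2,1) g=6 f=8, (2,5) g=2 f=8]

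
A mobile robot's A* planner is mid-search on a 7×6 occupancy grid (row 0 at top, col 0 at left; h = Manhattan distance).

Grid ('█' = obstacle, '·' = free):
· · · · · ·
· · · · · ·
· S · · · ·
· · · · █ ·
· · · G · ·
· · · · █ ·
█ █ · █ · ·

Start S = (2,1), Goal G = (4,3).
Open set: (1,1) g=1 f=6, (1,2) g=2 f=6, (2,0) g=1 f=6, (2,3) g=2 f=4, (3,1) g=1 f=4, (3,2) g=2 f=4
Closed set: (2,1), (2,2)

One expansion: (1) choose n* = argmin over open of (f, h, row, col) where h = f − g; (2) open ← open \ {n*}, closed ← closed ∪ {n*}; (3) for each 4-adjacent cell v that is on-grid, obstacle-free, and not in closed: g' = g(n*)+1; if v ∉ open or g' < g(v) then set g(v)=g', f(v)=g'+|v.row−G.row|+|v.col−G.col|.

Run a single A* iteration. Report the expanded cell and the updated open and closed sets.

step 1: expand (2,3) (f=4, h=2) → closed; open now [(1,1) g=1 f=6, (1,2) g=2 f=6, (1,3) g=3 f=6, (2,0) g=1 f=6, (2,4) g=3 f=6, (3,1) g=1 f=4, (3,2) g=2 f=4, (3,3) g=3 f=4]

expanded=(2,3); open=[(1,1) g=1 f=6, (1,2) g=2 f=6, (1,3) g=3 f=6, (2,0) g=1 f=6, (2,4) g=3 f=6, (3,1) g=1 f=4, (3,2) g=2 f=4, (3,3) g=3 f=4]; closed=[(2,1), (2,2), (2,3)]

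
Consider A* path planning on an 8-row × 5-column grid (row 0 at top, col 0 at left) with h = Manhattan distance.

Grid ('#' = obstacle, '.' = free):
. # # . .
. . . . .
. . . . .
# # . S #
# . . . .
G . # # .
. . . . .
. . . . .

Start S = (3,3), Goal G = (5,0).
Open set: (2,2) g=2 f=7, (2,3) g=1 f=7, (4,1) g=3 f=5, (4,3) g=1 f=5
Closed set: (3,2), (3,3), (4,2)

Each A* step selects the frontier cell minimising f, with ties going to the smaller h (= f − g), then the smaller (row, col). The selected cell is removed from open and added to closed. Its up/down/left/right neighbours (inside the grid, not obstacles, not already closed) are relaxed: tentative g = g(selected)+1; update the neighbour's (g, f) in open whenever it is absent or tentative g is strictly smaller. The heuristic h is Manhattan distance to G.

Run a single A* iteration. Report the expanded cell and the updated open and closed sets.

expanded=(4,1); open=[(2,2) g=2 f=7, (2,3) g=1 f=7, (4,3) g=1 f=5, (5,1) g=4 f=5]; closed=[(3,2), (3,3), (4,1), (4,2)]

step 1: expand (4,1) (f=5, h=2) → closed; open now [(2,2) g=2 f=7, (2,3) g=1 f=7, (4,3) g=1 f=5, (5,1) g=4 f=5]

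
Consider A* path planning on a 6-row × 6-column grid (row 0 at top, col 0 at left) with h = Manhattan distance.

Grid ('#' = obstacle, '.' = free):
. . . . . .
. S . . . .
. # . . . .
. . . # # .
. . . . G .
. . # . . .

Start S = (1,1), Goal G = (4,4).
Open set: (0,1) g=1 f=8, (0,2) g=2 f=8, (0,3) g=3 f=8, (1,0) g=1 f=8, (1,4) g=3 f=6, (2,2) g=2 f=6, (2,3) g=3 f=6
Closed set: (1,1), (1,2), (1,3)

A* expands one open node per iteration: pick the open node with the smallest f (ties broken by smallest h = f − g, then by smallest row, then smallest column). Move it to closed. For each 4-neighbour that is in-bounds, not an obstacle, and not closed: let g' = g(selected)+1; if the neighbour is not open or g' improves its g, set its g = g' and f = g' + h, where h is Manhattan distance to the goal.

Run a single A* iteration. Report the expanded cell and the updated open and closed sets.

step 1: expand (1,4) (f=6, h=3) → closed; open now [(0,1) g=1 f=8, (0,2) g=2 f=8, (0,3) g=3 f=8, (0,4) g=4 f=8, (1,0) g=1 f=8, (1,5) g=4 f=8, (2,2) g=2 f=6, (2,3) g=3 f=6, (2,4) g=4 f=6]

expanded=(1,4); open=[(0,1) g=1 f=8, (0,2) g=2 f=8, (0,3) g=3 f=8, (0,4) g=4 f=8, (1,0) g=1 f=8, (1,5) g=4 f=8, (2,2) g=2 f=6, (2,3) g=3 f=6, (2,4) g=4 f=6]; closed=[(1,1), (1,2), (1,3), (1,4)]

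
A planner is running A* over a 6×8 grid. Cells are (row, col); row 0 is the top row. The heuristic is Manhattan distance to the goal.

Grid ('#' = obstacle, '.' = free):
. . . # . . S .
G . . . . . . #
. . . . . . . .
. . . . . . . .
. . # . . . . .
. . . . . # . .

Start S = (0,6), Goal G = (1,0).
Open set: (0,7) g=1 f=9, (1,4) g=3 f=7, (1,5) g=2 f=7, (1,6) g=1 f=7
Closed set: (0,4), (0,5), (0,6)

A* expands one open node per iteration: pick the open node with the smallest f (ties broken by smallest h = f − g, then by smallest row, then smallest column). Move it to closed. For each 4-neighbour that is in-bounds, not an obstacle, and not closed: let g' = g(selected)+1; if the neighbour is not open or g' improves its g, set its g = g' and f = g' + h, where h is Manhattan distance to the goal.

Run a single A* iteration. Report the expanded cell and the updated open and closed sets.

step 1: expand (1,4) (f=7, h=4) → closed; open now [(0,7) g=1 f=9, (1,3) g=4 f=7, (1,5) g=2 f=7, (1,6) g=1 f=7, (2,4) g=4 f=9]

expanded=(1,4); open=[(0,7) g=1 f=9, (1,3) g=4 f=7, (1,5) g=2 f=7, (1,6) g=1 f=7, (2,4) g=4 f=9]; closed=[(0,4), (0,5), (0,6), (1,4)]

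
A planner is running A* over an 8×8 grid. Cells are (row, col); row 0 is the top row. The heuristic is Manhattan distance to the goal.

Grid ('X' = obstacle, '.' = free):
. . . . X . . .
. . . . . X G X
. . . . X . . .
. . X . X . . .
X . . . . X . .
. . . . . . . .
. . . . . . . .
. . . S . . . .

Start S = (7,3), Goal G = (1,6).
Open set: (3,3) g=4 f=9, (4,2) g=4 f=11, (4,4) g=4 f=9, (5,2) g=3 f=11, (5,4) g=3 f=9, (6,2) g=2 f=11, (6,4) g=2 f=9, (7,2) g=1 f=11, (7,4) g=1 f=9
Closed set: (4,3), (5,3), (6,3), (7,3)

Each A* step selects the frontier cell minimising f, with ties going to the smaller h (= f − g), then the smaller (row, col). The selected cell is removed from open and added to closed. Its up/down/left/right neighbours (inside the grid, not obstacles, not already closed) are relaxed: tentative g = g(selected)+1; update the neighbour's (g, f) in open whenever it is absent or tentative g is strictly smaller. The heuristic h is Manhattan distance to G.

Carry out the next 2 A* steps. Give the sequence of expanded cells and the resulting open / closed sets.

step 1: expand (3,3) (f=9, h=5) → closed; open now [(2,3) g=5 f=9, (4,2) g=4 f=11, (4,4) g=4 f=9, (5,2) g=3 f=11, (5,4) g=3 f=9, (6,2) g=2 f=11, (6,4) g=2 f=9, (7,2) g=1 f=11, (7,4) g=1 f=9]
step 2: expand (2,3) (f=9, h=4) → closed; open now [(1,3) g=6 f=9, (2,2) g=6 f=11, (4,2) g=4 f=11, (4,4) g=4 f=9, (5,2) g=3 f=11, (5,4) g=3 f=9, (6,2) g=2 f=11, (6,4) g=2 f=9, (7,2) g=1 f=11, (7,4) g=1 f=9]

order=[(3,3) → (2,3)]; open=[(1,3) g=6 f=9, (2,2) g=6 f=11, (4,2) g=4 f=11, (4,4) g=4 f=9, (5,2) g=3 f=11, (5,4) g=3 f=9, (6,2) g=2 f=11, (6,4) g=2 f=9, (7,2) g=1 f=11, (7,4) g=1 f=9]; closed=[(2,3), (3,3), (4,3), (5,3), (6,3), (7,3)]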